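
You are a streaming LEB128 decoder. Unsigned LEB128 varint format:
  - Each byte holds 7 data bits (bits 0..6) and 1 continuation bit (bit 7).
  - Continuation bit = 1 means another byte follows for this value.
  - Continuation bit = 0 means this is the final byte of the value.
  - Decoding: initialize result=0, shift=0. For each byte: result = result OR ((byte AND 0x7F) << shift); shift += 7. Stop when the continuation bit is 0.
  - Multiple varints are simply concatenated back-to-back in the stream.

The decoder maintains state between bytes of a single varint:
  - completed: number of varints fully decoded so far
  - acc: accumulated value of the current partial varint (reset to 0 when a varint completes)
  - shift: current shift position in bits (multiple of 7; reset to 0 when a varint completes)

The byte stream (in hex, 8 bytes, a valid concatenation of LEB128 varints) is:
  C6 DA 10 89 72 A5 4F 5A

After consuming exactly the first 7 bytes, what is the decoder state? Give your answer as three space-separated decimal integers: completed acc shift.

byte[0]=0xC6 cont=1 payload=0x46: acc |= 70<<0 -> completed=0 acc=70 shift=7
byte[1]=0xDA cont=1 payload=0x5A: acc |= 90<<7 -> completed=0 acc=11590 shift=14
byte[2]=0x10 cont=0 payload=0x10: varint #1 complete (value=273734); reset -> completed=1 acc=0 shift=0
byte[3]=0x89 cont=1 payload=0x09: acc |= 9<<0 -> completed=1 acc=9 shift=7
byte[4]=0x72 cont=0 payload=0x72: varint #2 complete (value=14601); reset -> completed=2 acc=0 shift=0
byte[5]=0xA5 cont=1 payload=0x25: acc |= 37<<0 -> completed=2 acc=37 shift=7
byte[6]=0x4F cont=0 payload=0x4F: varint #3 complete (value=10149); reset -> completed=3 acc=0 shift=0

Answer: 3 0 0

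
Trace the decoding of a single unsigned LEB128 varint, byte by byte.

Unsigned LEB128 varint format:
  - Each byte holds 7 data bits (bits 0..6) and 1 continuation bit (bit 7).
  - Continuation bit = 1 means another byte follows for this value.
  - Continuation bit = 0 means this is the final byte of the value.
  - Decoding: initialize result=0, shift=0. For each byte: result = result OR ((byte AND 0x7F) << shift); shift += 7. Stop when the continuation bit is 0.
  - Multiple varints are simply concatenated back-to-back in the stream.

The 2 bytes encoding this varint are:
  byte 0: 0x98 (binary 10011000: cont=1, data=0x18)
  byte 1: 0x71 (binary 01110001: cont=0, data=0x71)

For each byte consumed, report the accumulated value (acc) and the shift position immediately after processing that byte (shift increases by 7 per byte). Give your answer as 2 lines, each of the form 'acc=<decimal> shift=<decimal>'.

Answer: acc=24 shift=7
acc=14488 shift=14

Derivation:
byte 0=0x98: payload=0x18=24, contrib = 24<<0 = 24; acc -> 24, shift -> 7
byte 1=0x71: payload=0x71=113, contrib = 113<<7 = 14464; acc -> 14488, shift -> 14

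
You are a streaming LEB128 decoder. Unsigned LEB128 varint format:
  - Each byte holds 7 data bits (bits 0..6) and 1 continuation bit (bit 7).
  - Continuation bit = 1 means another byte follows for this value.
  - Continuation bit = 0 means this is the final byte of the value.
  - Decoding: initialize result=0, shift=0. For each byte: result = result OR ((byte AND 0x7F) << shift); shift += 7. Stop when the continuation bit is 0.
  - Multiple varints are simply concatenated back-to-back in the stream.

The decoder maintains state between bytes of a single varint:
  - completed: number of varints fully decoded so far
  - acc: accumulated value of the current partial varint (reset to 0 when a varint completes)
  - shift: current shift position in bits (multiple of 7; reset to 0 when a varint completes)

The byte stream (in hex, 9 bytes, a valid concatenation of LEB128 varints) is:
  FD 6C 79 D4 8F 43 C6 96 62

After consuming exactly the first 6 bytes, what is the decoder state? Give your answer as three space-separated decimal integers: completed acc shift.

Answer: 3 0 0

Derivation:
byte[0]=0xFD cont=1 payload=0x7D: acc |= 125<<0 -> completed=0 acc=125 shift=7
byte[1]=0x6C cont=0 payload=0x6C: varint #1 complete (value=13949); reset -> completed=1 acc=0 shift=0
byte[2]=0x79 cont=0 payload=0x79: varint #2 complete (value=121); reset -> completed=2 acc=0 shift=0
byte[3]=0xD4 cont=1 payload=0x54: acc |= 84<<0 -> completed=2 acc=84 shift=7
byte[4]=0x8F cont=1 payload=0x0F: acc |= 15<<7 -> completed=2 acc=2004 shift=14
byte[5]=0x43 cont=0 payload=0x43: varint #3 complete (value=1099732); reset -> completed=3 acc=0 shift=0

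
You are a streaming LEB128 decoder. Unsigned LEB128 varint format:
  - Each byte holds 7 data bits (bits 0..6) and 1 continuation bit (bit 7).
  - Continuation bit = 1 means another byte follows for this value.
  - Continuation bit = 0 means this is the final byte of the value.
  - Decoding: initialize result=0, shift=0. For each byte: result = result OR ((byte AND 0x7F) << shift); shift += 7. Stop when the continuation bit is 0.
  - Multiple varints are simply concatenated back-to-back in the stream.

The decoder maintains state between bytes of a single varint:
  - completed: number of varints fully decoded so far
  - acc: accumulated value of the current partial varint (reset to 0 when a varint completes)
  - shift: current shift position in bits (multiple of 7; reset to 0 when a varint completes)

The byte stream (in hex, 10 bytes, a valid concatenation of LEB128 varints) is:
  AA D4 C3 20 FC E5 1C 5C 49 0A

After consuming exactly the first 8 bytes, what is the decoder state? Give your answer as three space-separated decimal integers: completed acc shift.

byte[0]=0xAA cont=1 payload=0x2A: acc |= 42<<0 -> completed=0 acc=42 shift=7
byte[1]=0xD4 cont=1 payload=0x54: acc |= 84<<7 -> completed=0 acc=10794 shift=14
byte[2]=0xC3 cont=1 payload=0x43: acc |= 67<<14 -> completed=0 acc=1108522 shift=21
byte[3]=0x20 cont=0 payload=0x20: varint #1 complete (value=68217386); reset -> completed=1 acc=0 shift=0
byte[4]=0xFC cont=1 payload=0x7C: acc |= 124<<0 -> completed=1 acc=124 shift=7
byte[5]=0xE5 cont=1 payload=0x65: acc |= 101<<7 -> completed=1 acc=13052 shift=14
byte[6]=0x1C cont=0 payload=0x1C: varint #2 complete (value=471804); reset -> completed=2 acc=0 shift=0
byte[7]=0x5C cont=0 payload=0x5C: varint #3 complete (value=92); reset -> completed=3 acc=0 shift=0

Answer: 3 0 0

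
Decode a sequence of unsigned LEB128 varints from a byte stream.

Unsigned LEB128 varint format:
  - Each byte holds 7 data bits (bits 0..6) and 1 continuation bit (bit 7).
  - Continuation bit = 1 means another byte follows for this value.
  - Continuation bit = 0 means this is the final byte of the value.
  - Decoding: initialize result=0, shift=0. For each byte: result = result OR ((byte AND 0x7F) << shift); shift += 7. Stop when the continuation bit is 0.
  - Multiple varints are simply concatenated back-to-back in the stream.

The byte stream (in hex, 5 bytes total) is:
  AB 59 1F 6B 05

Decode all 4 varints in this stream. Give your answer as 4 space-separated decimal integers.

Answer: 11435 31 107 5

Derivation:
  byte[0]=0xAB cont=1 payload=0x2B=43: acc |= 43<<0 -> acc=43 shift=7
  byte[1]=0x59 cont=0 payload=0x59=89: acc |= 89<<7 -> acc=11435 shift=14 [end]
Varint 1: bytes[0:2] = AB 59 -> value 11435 (2 byte(s))
  byte[2]=0x1F cont=0 payload=0x1F=31: acc |= 31<<0 -> acc=31 shift=7 [end]
Varint 2: bytes[2:3] = 1F -> value 31 (1 byte(s))
  byte[3]=0x6B cont=0 payload=0x6B=107: acc |= 107<<0 -> acc=107 shift=7 [end]
Varint 3: bytes[3:4] = 6B -> value 107 (1 byte(s))
  byte[4]=0x05 cont=0 payload=0x05=5: acc |= 5<<0 -> acc=5 shift=7 [end]
Varint 4: bytes[4:5] = 05 -> value 5 (1 byte(s))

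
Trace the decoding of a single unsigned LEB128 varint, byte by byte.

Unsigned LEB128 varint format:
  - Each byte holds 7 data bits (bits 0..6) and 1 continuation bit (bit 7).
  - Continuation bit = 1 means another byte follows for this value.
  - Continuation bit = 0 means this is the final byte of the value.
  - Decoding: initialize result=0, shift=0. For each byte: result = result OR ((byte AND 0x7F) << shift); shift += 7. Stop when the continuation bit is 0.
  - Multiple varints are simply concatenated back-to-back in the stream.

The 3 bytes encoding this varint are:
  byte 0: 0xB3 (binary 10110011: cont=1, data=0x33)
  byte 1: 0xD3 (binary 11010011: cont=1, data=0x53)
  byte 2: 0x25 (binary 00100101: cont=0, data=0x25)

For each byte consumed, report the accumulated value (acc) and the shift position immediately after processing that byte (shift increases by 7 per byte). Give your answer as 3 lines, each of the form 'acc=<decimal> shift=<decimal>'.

byte 0=0xB3: payload=0x33=51, contrib = 51<<0 = 51; acc -> 51, shift -> 7
byte 1=0xD3: payload=0x53=83, contrib = 83<<7 = 10624; acc -> 10675, shift -> 14
byte 2=0x25: payload=0x25=37, contrib = 37<<14 = 606208; acc -> 616883, shift -> 21

Answer: acc=51 shift=7
acc=10675 shift=14
acc=616883 shift=21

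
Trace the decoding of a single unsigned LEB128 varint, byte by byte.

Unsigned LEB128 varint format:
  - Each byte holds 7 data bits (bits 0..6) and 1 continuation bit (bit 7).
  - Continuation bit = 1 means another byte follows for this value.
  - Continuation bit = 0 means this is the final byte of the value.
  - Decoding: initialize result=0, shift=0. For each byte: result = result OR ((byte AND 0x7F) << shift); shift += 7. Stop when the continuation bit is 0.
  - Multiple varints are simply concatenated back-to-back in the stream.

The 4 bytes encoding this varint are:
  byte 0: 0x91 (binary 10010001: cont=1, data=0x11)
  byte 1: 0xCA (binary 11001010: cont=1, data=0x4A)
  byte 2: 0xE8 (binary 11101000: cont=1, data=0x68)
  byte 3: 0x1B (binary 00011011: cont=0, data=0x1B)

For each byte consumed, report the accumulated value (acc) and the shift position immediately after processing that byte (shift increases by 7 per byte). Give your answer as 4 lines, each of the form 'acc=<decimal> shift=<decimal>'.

Answer: acc=17 shift=7
acc=9489 shift=14
acc=1713425 shift=21
acc=58336529 shift=28

Derivation:
byte 0=0x91: payload=0x11=17, contrib = 17<<0 = 17; acc -> 17, shift -> 7
byte 1=0xCA: payload=0x4A=74, contrib = 74<<7 = 9472; acc -> 9489, shift -> 14
byte 2=0xE8: payload=0x68=104, contrib = 104<<14 = 1703936; acc -> 1713425, shift -> 21
byte 3=0x1B: payload=0x1B=27, contrib = 27<<21 = 56623104; acc -> 58336529, shift -> 28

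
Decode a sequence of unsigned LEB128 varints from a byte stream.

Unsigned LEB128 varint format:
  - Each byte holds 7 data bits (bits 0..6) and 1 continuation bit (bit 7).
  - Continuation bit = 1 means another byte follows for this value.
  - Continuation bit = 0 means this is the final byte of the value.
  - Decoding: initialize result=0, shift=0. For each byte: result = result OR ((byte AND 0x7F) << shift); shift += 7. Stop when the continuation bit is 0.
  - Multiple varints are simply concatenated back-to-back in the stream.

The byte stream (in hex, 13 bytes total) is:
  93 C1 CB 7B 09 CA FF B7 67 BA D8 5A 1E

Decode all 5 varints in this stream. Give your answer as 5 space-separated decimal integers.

  byte[0]=0x93 cont=1 payload=0x13=19: acc |= 19<<0 -> acc=19 shift=7
  byte[1]=0xC1 cont=1 payload=0x41=65: acc |= 65<<7 -> acc=8339 shift=14
  byte[2]=0xCB cont=1 payload=0x4B=75: acc |= 75<<14 -> acc=1237139 shift=21
  byte[3]=0x7B cont=0 payload=0x7B=123: acc |= 123<<21 -> acc=259186835 shift=28 [end]
Varint 1: bytes[0:4] = 93 C1 CB 7B -> value 259186835 (4 byte(s))
  byte[4]=0x09 cont=0 payload=0x09=9: acc |= 9<<0 -> acc=9 shift=7 [end]
Varint 2: bytes[4:5] = 09 -> value 9 (1 byte(s))
  byte[5]=0xCA cont=1 payload=0x4A=74: acc |= 74<<0 -> acc=74 shift=7
  byte[6]=0xFF cont=1 payload=0x7F=127: acc |= 127<<7 -> acc=16330 shift=14
  byte[7]=0xB7 cont=1 payload=0x37=55: acc |= 55<<14 -> acc=917450 shift=21
  byte[8]=0x67 cont=0 payload=0x67=103: acc |= 103<<21 -> acc=216924106 shift=28 [end]
Varint 3: bytes[5:9] = CA FF B7 67 -> value 216924106 (4 byte(s))
  byte[9]=0xBA cont=1 payload=0x3A=58: acc |= 58<<0 -> acc=58 shift=7
  byte[10]=0xD8 cont=1 payload=0x58=88: acc |= 88<<7 -> acc=11322 shift=14
  byte[11]=0x5A cont=0 payload=0x5A=90: acc |= 90<<14 -> acc=1485882 shift=21 [end]
Varint 4: bytes[9:12] = BA D8 5A -> value 1485882 (3 byte(s))
  byte[12]=0x1E cont=0 payload=0x1E=30: acc |= 30<<0 -> acc=30 shift=7 [end]
Varint 5: bytes[12:13] = 1E -> value 30 (1 byte(s))

Answer: 259186835 9 216924106 1485882 30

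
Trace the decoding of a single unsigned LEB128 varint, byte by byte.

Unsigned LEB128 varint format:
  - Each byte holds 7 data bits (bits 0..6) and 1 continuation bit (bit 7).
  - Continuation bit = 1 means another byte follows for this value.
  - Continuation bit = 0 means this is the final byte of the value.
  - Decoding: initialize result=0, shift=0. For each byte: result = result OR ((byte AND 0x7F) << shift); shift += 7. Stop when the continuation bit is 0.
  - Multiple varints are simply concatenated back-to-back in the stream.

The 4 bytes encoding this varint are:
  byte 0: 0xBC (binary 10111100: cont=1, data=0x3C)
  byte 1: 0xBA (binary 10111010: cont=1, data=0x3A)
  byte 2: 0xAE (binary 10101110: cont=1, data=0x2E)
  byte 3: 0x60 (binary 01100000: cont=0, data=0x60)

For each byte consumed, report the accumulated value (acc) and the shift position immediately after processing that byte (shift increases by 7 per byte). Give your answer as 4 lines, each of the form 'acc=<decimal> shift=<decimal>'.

Answer: acc=60 shift=7
acc=7484 shift=14
acc=761148 shift=21
acc=202087740 shift=28

Derivation:
byte 0=0xBC: payload=0x3C=60, contrib = 60<<0 = 60; acc -> 60, shift -> 7
byte 1=0xBA: payload=0x3A=58, contrib = 58<<7 = 7424; acc -> 7484, shift -> 14
byte 2=0xAE: payload=0x2E=46, contrib = 46<<14 = 753664; acc -> 761148, shift -> 21
byte 3=0x60: payload=0x60=96, contrib = 96<<21 = 201326592; acc -> 202087740, shift -> 28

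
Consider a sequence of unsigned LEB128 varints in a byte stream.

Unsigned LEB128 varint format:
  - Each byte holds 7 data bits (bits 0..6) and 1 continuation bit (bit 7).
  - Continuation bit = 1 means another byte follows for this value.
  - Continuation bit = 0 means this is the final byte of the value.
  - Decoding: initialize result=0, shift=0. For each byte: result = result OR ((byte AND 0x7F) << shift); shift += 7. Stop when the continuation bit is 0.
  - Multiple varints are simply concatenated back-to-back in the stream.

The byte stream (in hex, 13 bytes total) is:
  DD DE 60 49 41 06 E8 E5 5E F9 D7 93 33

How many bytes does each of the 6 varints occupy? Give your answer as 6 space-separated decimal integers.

  byte[0]=0xDD cont=1 payload=0x5D=93: acc |= 93<<0 -> acc=93 shift=7
  byte[1]=0xDE cont=1 payload=0x5E=94: acc |= 94<<7 -> acc=12125 shift=14
  byte[2]=0x60 cont=0 payload=0x60=96: acc |= 96<<14 -> acc=1584989 shift=21 [end]
Varint 1: bytes[0:3] = DD DE 60 -> value 1584989 (3 byte(s))
  byte[3]=0x49 cont=0 payload=0x49=73: acc |= 73<<0 -> acc=73 shift=7 [end]
Varint 2: bytes[3:4] = 49 -> value 73 (1 byte(s))
  byte[4]=0x41 cont=0 payload=0x41=65: acc |= 65<<0 -> acc=65 shift=7 [end]
Varint 3: bytes[4:5] = 41 -> value 65 (1 byte(s))
  byte[5]=0x06 cont=0 payload=0x06=6: acc |= 6<<0 -> acc=6 shift=7 [end]
Varint 4: bytes[5:6] = 06 -> value 6 (1 byte(s))
  byte[6]=0xE8 cont=1 payload=0x68=104: acc |= 104<<0 -> acc=104 shift=7
  byte[7]=0xE5 cont=1 payload=0x65=101: acc |= 101<<7 -> acc=13032 shift=14
  byte[8]=0x5E cont=0 payload=0x5E=94: acc |= 94<<14 -> acc=1553128 shift=21 [end]
Varint 5: bytes[6:9] = E8 E5 5E -> value 1553128 (3 byte(s))
  byte[9]=0xF9 cont=1 payload=0x79=121: acc |= 121<<0 -> acc=121 shift=7
  byte[10]=0xD7 cont=1 payload=0x57=87: acc |= 87<<7 -> acc=11257 shift=14
  byte[11]=0x93 cont=1 payload=0x13=19: acc |= 19<<14 -> acc=322553 shift=21
  byte[12]=0x33 cont=0 payload=0x33=51: acc |= 51<<21 -> acc=107277305 shift=28 [end]
Varint 6: bytes[9:13] = F9 D7 93 33 -> value 107277305 (4 byte(s))

Answer: 3 1 1 1 3 4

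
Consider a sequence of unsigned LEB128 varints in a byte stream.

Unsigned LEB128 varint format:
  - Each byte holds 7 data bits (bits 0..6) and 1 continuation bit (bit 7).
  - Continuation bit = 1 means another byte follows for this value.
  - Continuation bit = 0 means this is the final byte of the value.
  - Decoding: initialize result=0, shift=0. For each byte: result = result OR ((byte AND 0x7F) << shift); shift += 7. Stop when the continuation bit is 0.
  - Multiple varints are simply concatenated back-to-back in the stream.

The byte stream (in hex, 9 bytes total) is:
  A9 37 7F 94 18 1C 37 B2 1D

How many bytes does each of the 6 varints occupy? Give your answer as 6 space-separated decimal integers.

  byte[0]=0xA9 cont=1 payload=0x29=41: acc |= 41<<0 -> acc=41 shift=7
  byte[1]=0x37 cont=0 payload=0x37=55: acc |= 55<<7 -> acc=7081 shift=14 [end]
Varint 1: bytes[0:2] = A9 37 -> value 7081 (2 byte(s))
  byte[2]=0x7F cont=0 payload=0x7F=127: acc |= 127<<0 -> acc=127 shift=7 [end]
Varint 2: bytes[2:3] = 7F -> value 127 (1 byte(s))
  byte[3]=0x94 cont=1 payload=0x14=20: acc |= 20<<0 -> acc=20 shift=7
  byte[4]=0x18 cont=0 payload=0x18=24: acc |= 24<<7 -> acc=3092 shift=14 [end]
Varint 3: bytes[3:5] = 94 18 -> value 3092 (2 byte(s))
  byte[5]=0x1C cont=0 payload=0x1C=28: acc |= 28<<0 -> acc=28 shift=7 [end]
Varint 4: bytes[5:6] = 1C -> value 28 (1 byte(s))
  byte[6]=0x37 cont=0 payload=0x37=55: acc |= 55<<0 -> acc=55 shift=7 [end]
Varint 5: bytes[6:7] = 37 -> value 55 (1 byte(s))
  byte[7]=0xB2 cont=1 payload=0x32=50: acc |= 50<<0 -> acc=50 shift=7
  byte[8]=0x1D cont=0 payload=0x1D=29: acc |= 29<<7 -> acc=3762 shift=14 [end]
Varint 6: bytes[7:9] = B2 1D -> value 3762 (2 byte(s))

Answer: 2 1 2 1 1 2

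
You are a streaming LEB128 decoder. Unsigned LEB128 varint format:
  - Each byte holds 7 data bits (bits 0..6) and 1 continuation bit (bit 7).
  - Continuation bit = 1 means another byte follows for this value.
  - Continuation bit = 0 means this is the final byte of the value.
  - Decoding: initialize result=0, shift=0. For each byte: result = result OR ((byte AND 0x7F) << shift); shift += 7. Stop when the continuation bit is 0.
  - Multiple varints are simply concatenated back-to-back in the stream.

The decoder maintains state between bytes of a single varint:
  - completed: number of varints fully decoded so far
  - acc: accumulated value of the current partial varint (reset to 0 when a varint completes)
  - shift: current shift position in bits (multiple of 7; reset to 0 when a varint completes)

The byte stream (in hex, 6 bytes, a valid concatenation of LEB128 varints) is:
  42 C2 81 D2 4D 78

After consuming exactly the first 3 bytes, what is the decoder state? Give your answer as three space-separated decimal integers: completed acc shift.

Answer: 1 194 14

Derivation:
byte[0]=0x42 cont=0 payload=0x42: varint #1 complete (value=66); reset -> completed=1 acc=0 shift=0
byte[1]=0xC2 cont=1 payload=0x42: acc |= 66<<0 -> completed=1 acc=66 shift=7
byte[2]=0x81 cont=1 payload=0x01: acc |= 1<<7 -> completed=1 acc=194 shift=14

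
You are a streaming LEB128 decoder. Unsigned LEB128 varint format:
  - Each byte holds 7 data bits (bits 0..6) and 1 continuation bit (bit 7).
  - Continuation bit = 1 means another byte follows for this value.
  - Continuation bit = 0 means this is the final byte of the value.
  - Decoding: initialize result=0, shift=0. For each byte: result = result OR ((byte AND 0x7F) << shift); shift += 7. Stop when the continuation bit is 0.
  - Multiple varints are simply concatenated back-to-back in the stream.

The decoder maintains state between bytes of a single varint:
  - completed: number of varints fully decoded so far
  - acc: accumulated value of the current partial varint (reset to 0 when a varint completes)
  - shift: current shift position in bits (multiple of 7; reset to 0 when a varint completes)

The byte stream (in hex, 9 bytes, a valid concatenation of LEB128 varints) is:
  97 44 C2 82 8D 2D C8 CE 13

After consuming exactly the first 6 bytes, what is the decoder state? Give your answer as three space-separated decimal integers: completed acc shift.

byte[0]=0x97 cont=1 payload=0x17: acc |= 23<<0 -> completed=0 acc=23 shift=7
byte[1]=0x44 cont=0 payload=0x44: varint #1 complete (value=8727); reset -> completed=1 acc=0 shift=0
byte[2]=0xC2 cont=1 payload=0x42: acc |= 66<<0 -> completed=1 acc=66 shift=7
byte[3]=0x82 cont=1 payload=0x02: acc |= 2<<7 -> completed=1 acc=322 shift=14
byte[4]=0x8D cont=1 payload=0x0D: acc |= 13<<14 -> completed=1 acc=213314 shift=21
byte[5]=0x2D cont=0 payload=0x2D: varint #2 complete (value=94585154); reset -> completed=2 acc=0 shift=0

Answer: 2 0 0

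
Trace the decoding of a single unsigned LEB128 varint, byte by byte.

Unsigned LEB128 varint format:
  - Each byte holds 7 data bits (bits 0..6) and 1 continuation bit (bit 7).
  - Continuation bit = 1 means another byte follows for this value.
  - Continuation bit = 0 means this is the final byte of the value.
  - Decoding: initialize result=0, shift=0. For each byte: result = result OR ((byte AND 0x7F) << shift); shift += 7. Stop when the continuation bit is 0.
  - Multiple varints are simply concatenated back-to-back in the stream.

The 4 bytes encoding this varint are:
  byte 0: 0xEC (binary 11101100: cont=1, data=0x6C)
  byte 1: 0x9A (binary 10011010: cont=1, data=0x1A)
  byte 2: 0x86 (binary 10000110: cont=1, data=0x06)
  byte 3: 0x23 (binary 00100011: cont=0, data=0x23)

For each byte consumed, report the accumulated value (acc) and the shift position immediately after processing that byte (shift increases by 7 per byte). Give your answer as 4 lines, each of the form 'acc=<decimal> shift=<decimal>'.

byte 0=0xEC: payload=0x6C=108, contrib = 108<<0 = 108; acc -> 108, shift -> 7
byte 1=0x9A: payload=0x1A=26, contrib = 26<<7 = 3328; acc -> 3436, shift -> 14
byte 2=0x86: payload=0x06=6, contrib = 6<<14 = 98304; acc -> 101740, shift -> 21
byte 3=0x23: payload=0x23=35, contrib = 35<<21 = 73400320; acc -> 73502060, shift -> 28

Answer: acc=108 shift=7
acc=3436 shift=14
acc=101740 shift=21
acc=73502060 shift=28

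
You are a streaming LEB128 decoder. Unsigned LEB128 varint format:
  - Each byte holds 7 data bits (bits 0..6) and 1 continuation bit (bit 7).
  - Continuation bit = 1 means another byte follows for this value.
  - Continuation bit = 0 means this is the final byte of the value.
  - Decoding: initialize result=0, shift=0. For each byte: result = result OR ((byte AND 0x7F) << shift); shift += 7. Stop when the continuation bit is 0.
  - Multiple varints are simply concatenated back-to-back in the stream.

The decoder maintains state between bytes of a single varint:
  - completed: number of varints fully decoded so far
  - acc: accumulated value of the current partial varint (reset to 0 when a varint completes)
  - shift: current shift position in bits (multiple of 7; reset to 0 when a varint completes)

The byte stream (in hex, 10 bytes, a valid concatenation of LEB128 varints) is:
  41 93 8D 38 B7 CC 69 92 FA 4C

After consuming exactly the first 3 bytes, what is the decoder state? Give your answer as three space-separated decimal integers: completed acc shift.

Answer: 1 1683 14

Derivation:
byte[0]=0x41 cont=0 payload=0x41: varint #1 complete (value=65); reset -> completed=1 acc=0 shift=0
byte[1]=0x93 cont=1 payload=0x13: acc |= 19<<0 -> completed=1 acc=19 shift=7
byte[2]=0x8D cont=1 payload=0x0D: acc |= 13<<7 -> completed=1 acc=1683 shift=14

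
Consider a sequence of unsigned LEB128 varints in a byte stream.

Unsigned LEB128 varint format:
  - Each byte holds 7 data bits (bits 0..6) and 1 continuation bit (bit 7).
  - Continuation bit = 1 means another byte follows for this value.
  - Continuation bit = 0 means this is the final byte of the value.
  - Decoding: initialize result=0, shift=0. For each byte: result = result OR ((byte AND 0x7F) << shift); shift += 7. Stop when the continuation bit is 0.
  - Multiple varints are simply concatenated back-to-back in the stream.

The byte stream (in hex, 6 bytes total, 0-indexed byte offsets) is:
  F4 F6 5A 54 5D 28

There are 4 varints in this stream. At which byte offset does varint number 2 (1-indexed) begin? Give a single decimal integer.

  byte[0]=0xF4 cont=1 payload=0x74=116: acc |= 116<<0 -> acc=116 shift=7
  byte[1]=0xF6 cont=1 payload=0x76=118: acc |= 118<<7 -> acc=15220 shift=14
  byte[2]=0x5A cont=0 payload=0x5A=90: acc |= 90<<14 -> acc=1489780 shift=21 [end]
Varint 1: bytes[0:3] = F4 F6 5A -> value 1489780 (3 byte(s))
  byte[3]=0x54 cont=0 payload=0x54=84: acc |= 84<<0 -> acc=84 shift=7 [end]
Varint 2: bytes[3:4] = 54 -> value 84 (1 byte(s))
  byte[4]=0x5D cont=0 payload=0x5D=93: acc |= 93<<0 -> acc=93 shift=7 [end]
Varint 3: bytes[4:5] = 5D -> value 93 (1 byte(s))
  byte[5]=0x28 cont=0 payload=0x28=40: acc |= 40<<0 -> acc=40 shift=7 [end]
Varint 4: bytes[5:6] = 28 -> value 40 (1 byte(s))

Answer: 3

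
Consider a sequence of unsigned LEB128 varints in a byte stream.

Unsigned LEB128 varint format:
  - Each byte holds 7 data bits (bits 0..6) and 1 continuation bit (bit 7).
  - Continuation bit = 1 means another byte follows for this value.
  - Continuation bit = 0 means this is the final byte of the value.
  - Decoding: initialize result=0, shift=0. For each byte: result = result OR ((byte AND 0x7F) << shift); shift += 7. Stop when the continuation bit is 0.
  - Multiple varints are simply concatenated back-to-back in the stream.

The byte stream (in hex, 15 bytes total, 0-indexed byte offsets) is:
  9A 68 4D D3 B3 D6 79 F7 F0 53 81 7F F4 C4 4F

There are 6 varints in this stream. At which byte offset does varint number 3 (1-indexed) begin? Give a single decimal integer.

  byte[0]=0x9A cont=1 payload=0x1A=26: acc |= 26<<0 -> acc=26 shift=7
  byte[1]=0x68 cont=0 payload=0x68=104: acc |= 104<<7 -> acc=13338 shift=14 [end]
Varint 1: bytes[0:2] = 9A 68 -> value 13338 (2 byte(s))
  byte[2]=0x4D cont=0 payload=0x4D=77: acc |= 77<<0 -> acc=77 shift=7 [end]
Varint 2: bytes[2:3] = 4D -> value 77 (1 byte(s))
  byte[3]=0xD3 cont=1 payload=0x53=83: acc |= 83<<0 -> acc=83 shift=7
  byte[4]=0xB3 cont=1 payload=0x33=51: acc |= 51<<7 -> acc=6611 shift=14
  byte[5]=0xD6 cont=1 payload=0x56=86: acc |= 86<<14 -> acc=1415635 shift=21
  byte[6]=0x79 cont=0 payload=0x79=121: acc |= 121<<21 -> acc=255171027 shift=28 [end]
Varint 3: bytes[3:7] = D3 B3 D6 79 -> value 255171027 (4 byte(s))
  byte[7]=0xF7 cont=1 payload=0x77=119: acc |= 119<<0 -> acc=119 shift=7
  byte[8]=0xF0 cont=1 payload=0x70=112: acc |= 112<<7 -> acc=14455 shift=14
  byte[9]=0x53 cont=0 payload=0x53=83: acc |= 83<<14 -> acc=1374327 shift=21 [end]
Varint 4: bytes[7:10] = F7 F0 53 -> value 1374327 (3 byte(s))
  byte[10]=0x81 cont=1 payload=0x01=1: acc |= 1<<0 -> acc=1 shift=7
  byte[11]=0x7F cont=0 payload=0x7F=127: acc |= 127<<7 -> acc=16257 shift=14 [end]
Varint 5: bytes[10:12] = 81 7F -> value 16257 (2 byte(s))
  byte[12]=0xF4 cont=1 payload=0x74=116: acc |= 116<<0 -> acc=116 shift=7
  byte[13]=0xC4 cont=1 payload=0x44=68: acc |= 68<<7 -> acc=8820 shift=14
  byte[14]=0x4F cont=0 payload=0x4F=79: acc |= 79<<14 -> acc=1303156 shift=21 [end]
Varint 6: bytes[12:15] = F4 C4 4F -> value 1303156 (3 byte(s))

Answer: 3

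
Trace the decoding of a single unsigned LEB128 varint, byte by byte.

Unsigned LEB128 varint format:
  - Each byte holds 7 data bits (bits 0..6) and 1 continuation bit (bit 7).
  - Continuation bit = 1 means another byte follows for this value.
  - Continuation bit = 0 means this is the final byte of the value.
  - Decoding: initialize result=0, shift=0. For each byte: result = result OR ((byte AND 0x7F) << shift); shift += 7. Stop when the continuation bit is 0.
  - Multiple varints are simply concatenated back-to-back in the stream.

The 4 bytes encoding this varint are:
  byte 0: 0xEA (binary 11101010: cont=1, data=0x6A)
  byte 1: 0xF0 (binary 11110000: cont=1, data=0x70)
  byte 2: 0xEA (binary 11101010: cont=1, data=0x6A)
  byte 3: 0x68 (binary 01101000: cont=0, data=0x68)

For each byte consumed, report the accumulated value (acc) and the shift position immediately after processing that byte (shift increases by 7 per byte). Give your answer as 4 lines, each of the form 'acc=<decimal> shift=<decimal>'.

byte 0=0xEA: payload=0x6A=106, contrib = 106<<0 = 106; acc -> 106, shift -> 7
byte 1=0xF0: payload=0x70=112, contrib = 112<<7 = 14336; acc -> 14442, shift -> 14
byte 2=0xEA: payload=0x6A=106, contrib = 106<<14 = 1736704; acc -> 1751146, shift -> 21
byte 3=0x68: payload=0x68=104, contrib = 104<<21 = 218103808; acc -> 219854954, shift -> 28

Answer: acc=106 shift=7
acc=14442 shift=14
acc=1751146 shift=21
acc=219854954 shift=28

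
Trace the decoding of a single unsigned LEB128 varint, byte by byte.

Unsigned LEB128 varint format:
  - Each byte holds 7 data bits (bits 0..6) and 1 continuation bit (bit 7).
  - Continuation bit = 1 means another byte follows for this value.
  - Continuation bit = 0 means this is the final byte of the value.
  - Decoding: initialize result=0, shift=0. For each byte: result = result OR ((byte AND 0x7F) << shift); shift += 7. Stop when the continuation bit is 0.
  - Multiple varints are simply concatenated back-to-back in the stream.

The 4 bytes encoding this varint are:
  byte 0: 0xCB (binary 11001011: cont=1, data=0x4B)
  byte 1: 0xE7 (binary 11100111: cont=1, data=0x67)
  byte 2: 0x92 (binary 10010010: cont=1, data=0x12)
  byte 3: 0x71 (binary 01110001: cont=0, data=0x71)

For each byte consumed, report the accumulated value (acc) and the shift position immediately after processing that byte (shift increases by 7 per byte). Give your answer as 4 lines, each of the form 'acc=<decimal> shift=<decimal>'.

Answer: acc=75 shift=7
acc=13259 shift=14
acc=308171 shift=21
acc=237286347 shift=28

Derivation:
byte 0=0xCB: payload=0x4B=75, contrib = 75<<0 = 75; acc -> 75, shift -> 7
byte 1=0xE7: payload=0x67=103, contrib = 103<<7 = 13184; acc -> 13259, shift -> 14
byte 2=0x92: payload=0x12=18, contrib = 18<<14 = 294912; acc -> 308171, shift -> 21
byte 3=0x71: payload=0x71=113, contrib = 113<<21 = 236978176; acc -> 237286347, shift -> 28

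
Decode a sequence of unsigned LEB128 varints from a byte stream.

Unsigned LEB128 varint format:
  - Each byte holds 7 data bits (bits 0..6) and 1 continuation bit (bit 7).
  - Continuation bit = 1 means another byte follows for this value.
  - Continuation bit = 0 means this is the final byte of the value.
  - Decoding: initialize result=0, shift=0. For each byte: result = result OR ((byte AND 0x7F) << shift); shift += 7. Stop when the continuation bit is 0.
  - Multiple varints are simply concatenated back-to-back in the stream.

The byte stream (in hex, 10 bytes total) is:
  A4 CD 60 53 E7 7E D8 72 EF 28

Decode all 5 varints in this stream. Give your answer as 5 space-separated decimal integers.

Answer: 1582756 83 16231 14680 5231

Derivation:
  byte[0]=0xA4 cont=1 payload=0x24=36: acc |= 36<<0 -> acc=36 shift=7
  byte[1]=0xCD cont=1 payload=0x4D=77: acc |= 77<<7 -> acc=9892 shift=14
  byte[2]=0x60 cont=0 payload=0x60=96: acc |= 96<<14 -> acc=1582756 shift=21 [end]
Varint 1: bytes[0:3] = A4 CD 60 -> value 1582756 (3 byte(s))
  byte[3]=0x53 cont=0 payload=0x53=83: acc |= 83<<0 -> acc=83 shift=7 [end]
Varint 2: bytes[3:4] = 53 -> value 83 (1 byte(s))
  byte[4]=0xE7 cont=1 payload=0x67=103: acc |= 103<<0 -> acc=103 shift=7
  byte[5]=0x7E cont=0 payload=0x7E=126: acc |= 126<<7 -> acc=16231 shift=14 [end]
Varint 3: bytes[4:6] = E7 7E -> value 16231 (2 byte(s))
  byte[6]=0xD8 cont=1 payload=0x58=88: acc |= 88<<0 -> acc=88 shift=7
  byte[7]=0x72 cont=0 payload=0x72=114: acc |= 114<<7 -> acc=14680 shift=14 [end]
Varint 4: bytes[6:8] = D8 72 -> value 14680 (2 byte(s))
  byte[8]=0xEF cont=1 payload=0x6F=111: acc |= 111<<0 -> acc=111 shift=7
  byte[9]=0x28 cont=0 payload=0x28=40: acc |= 40<<7 -> acc=5231 shift=14 [end]
Varint 5: bytes[8:10] = EF 28 -> value 5231 (2 byte(s))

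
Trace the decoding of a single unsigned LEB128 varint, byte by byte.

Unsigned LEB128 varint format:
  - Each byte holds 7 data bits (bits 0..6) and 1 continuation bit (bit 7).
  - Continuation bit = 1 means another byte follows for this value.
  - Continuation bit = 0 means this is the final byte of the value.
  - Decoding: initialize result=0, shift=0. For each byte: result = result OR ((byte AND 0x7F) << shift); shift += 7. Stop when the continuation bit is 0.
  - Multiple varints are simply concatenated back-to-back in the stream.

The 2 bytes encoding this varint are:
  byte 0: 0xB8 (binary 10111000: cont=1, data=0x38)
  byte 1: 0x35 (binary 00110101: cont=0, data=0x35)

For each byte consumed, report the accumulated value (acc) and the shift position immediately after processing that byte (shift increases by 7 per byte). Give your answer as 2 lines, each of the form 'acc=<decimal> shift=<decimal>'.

byte 0=0xB8: payload=0x38=56, contrib = 56<<0 = 56; acc -> 56, shift -> 7
byte 1=0x35: payload=0x35=53, contrib = 53<<7 = 6784; acc -> 6840, shift -> 14

Answer: acc=56 shift=7
acc=6840 shift=14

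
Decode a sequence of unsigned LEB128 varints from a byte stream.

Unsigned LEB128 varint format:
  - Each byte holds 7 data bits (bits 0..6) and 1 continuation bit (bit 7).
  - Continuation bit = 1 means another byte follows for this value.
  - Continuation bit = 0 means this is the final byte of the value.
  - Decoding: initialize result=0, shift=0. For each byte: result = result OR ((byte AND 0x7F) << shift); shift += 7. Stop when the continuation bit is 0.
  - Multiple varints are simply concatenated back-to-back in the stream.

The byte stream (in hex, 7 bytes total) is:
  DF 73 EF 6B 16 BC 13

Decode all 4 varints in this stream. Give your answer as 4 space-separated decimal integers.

Answer: 14815 13807 22 2492

Derivation:
  byte[0]=0xDF cont=1 payload=0x5F=95: acc |= 95<<0 -> acc=95 shift=7
  byte[1]=0x73 cont=0 payload=0x73=115: acc |= 115<<7 -> acc=14815 shift=14 [end]
Varint 1: bytes[0:2] = DF 73 -> value 14815 (2 byte(s))
  byte[2]=0xEF cont=1 payload=0x6F=111: acc |= 111<<0 -> acc=111 shift=7
  byte[3]=0x6B cont=0 payload=0x6B=107: acc |= 107<<7 -> acc=13807 shift=14 [end]
Varint 2: bytes[2:4] = EF 6B -> value 13807 (2 byte(s))
  byte[4]=0x16 cont=0 payload=0x16=22: acc |= 22<<0 -> acc=22 shift=7 [end]
Varint 3: bytes[4:5] = 16 -> value 22 (1 byte(s))
  byte[5]=0xBC cont=1 payload=0x3C=60: acc |= 60<<0 -> acc=60 shift=7
  byte[6]=0x13 cont=0 payload=0x13=19: acc |= 19<<7 -> acc=2492 shift=14 [end]
Varint 4: bytes[5:7] = BC 13 -> value 2492 (2 byte(s))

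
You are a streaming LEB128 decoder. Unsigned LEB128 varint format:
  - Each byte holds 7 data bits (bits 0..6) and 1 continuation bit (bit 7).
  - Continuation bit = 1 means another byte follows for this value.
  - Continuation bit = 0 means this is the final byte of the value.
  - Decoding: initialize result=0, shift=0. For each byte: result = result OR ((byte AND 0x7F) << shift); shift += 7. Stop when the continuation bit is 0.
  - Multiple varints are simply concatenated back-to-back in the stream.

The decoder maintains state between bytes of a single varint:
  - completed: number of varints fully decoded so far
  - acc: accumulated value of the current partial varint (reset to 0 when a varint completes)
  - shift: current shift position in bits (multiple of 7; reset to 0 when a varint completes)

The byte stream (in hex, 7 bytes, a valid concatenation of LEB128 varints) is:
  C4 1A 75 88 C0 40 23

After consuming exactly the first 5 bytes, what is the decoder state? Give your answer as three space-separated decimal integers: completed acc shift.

byte[0]=0xC4 cont=1 payload=0x44: acc |= 68<<0 -> completed=0 acc=68 shift=7
byte[1]=0x1A cont=0 payload=0x1A: varint #1 complete (value=3396); reset -> completed=1 acc=0 shift=0
byte[2]=0x75 cont=0 payload=0x75: varint #2 complete (value=117); reset -> completed=2 acc=0 shift=0
byte[3]=0x88 cont=1 payload=0x08: acc |= 8<<0 -> completed=2 acc=8 shift=7
byte[4]=0xC0 cont=1 payload=0x40: acc |= 64<<7 -> completed=2 acc=8200 shift=14

Answer: 2 8200 14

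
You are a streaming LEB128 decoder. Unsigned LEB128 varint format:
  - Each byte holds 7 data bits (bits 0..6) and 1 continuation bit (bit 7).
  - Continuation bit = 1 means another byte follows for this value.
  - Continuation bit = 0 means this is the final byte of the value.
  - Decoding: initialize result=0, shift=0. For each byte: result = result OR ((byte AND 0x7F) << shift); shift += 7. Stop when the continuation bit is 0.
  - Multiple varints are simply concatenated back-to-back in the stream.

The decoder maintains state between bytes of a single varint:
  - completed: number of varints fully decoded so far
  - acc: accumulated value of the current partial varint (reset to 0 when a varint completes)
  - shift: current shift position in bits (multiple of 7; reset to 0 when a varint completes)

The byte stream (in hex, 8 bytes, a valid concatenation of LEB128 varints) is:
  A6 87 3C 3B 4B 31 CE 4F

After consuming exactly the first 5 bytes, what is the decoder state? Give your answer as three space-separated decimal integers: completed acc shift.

byte[0]=0xA6 cont=1 payload=0x26: acc |= 38<<0 -> completed=0 acc=38 shift=7
byte[1]=0x87 cont=1 payload=0x07: acc |= 7<<7 -> completed=0 acc=934 shift=14
byte[2]=0x3C cont=0 payload=0x3C: varint #1 complete (value=983974); reset -> completed=1 acc=0 shift=0
byte[3]=0x3B cont=0 payload=0x3B: varint #2 complete (value=59); reset -> completed=2 acc=0 shift=0
byte[4]=0x4B cont=0 payload=0x4B: varint #3 complete (value=75); reset -> completed=3 acc=0 shift=0

Answer: 3 0 0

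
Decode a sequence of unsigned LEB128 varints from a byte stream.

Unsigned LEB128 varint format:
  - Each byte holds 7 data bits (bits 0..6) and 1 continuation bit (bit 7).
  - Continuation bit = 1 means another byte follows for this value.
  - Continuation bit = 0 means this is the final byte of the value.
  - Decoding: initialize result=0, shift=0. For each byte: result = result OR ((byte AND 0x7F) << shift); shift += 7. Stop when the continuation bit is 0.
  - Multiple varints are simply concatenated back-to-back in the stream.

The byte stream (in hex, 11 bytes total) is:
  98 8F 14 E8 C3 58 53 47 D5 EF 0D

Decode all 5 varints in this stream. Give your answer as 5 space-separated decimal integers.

Answer: 329624 1450472 83 71 227285

Derivation:
  byte[0]=0x98 cont=1 payload=0x18=24: acc |= 24<<0 -> acc=24 shift=7
  byte[1]=0x8F cont=1 payload=0x0F=15: acc |= 15<<7 -> acc=1944 shift=14
  byte[2]=0x14 cont=0 payload=0x14=20: acc |= 20<<14 -> acc=329624 shift=21 [end]
Varint 1: bytes[0:3] = 98 8F 14 -> value 329624 (3 byte(s))
  byte[3]=0xE8 cont=1 payload=0x68=104: acc |= 104<<0 -> acc=104 shift=7
  byte[4]=0xC3 cont=1 payload=0x43=67: acc |= 67<<7 -> acc=8680 shift=14
  byte[5]=0x58 cont=0 payload=0x58=88: acc |= 88<<14 -> acc=1450472 shift=21 [end]
Varint 2: bytes[3:6] = E8 C3 58 -> value 1450472 (3 byte(s))
  byte[6]=0x53 cont=0 payload=0x53=83: acc |= 83<<0 -> acc=83 shift=7 [end]
Varint 3: bytes[6:7] = 53 -> value 83 (1 byte(s))
  byte[7]=0x47 cont=0 payload=0x47=71: acc |= 71<<0 -> acc=71 shift=7 [end]
Varint 4: bytes[7:8] = 47 -> value 71 (1 byte(s))
  byte[8]=0xD5 cont=1 payload=0x55=85: acc |= 85<<0 -> acc=85 shift=7
  byte[9]=0xEF cont=1 payload=0x6F=111: acc |= 111<<7 -> acc=14293 shift=14
  byte[10]=0x0D cont=0 payload=0x0D=13: acc |= 13<<14 -> acc=227285 shift=21 [end]
Varint 5: bytes[8:11] = D5 EF 0D -> value 227285 (3 byte(s))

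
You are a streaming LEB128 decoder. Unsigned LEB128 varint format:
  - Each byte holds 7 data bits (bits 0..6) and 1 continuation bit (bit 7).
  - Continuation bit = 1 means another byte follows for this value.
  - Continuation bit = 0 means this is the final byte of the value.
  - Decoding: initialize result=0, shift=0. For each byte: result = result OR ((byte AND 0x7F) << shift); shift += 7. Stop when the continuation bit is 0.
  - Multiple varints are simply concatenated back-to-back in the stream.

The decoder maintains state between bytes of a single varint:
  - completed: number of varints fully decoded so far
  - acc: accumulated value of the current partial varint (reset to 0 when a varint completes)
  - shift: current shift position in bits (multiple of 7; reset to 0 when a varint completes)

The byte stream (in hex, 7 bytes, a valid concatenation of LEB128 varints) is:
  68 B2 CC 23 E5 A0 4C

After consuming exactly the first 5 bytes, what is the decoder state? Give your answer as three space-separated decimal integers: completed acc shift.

Answer: 2 101 7

Derivation:
byte[0]=0x68 cont=0 payload=0x68: varint #1 complete (value=104); reset -> completed=1 acc=0 shift=0
byte[1]=0xB2 cont=1 payload=0x32: acc |= 50<<0 -> completed=1 acc=50 shift=7
byte[2]=0xCC cont=1 payload=0x4C: acc |= 76<<7 -> completed=1 acc=9778 shift=14
byte[3]=0x23 cont=0 payload=0x23: varint #2 complete (value=583218); reset -> completed=2 acc=0 shift=0
byte[4]=0xE5 cont=1 payload=0x65: acc |= 101<<0 -> completed=2 acc=101 shift=7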